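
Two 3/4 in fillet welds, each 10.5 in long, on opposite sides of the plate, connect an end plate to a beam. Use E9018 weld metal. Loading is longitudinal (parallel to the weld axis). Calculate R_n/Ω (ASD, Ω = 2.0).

R_n/Ω ≈ 301 kips

E90XX → F_EXX = 90 ksi.
Effective throat t_e = 0.707 × 0.75 = 0.5302 in.
Total length L = 21 in; A_we = 0.5302 × 21 = 11.14 in².
F_nw = 0.6 F_EXX = 0.6 × 90 = 54 ksi.
R_n = 54 × 11.14 = 601.3 kips; R_n/Ω = 601.3/2.0 = 300.7 kips.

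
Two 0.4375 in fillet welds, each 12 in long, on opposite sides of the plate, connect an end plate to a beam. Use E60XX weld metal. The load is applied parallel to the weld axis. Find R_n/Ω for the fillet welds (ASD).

R_n/Ω ≈ 134 kips

E60XX → F_EXX = 60 ksi.
Effective throat t_e = 0.707 × 0.4375 = 0.3093 in.
Total length L = 24 in; A_we = 0.3093 × 24 = 7.423 in².
F_nw = 0.6 F_EXX = 0.6 × 60 = 36 ksi.
R_n = 36 × 7.423 = 267.2 kips; R_n/Ω = 267.2/2.0 = 133.6 kips.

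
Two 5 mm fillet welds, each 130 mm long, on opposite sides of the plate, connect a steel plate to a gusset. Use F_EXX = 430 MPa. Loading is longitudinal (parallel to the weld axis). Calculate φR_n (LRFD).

Effective throat t_e = 0.707 × 5 = 3.535 mm.
Total length L = 260 mm; A_we = 3.535 × 260 = 919.1 mm².
F_nw = 0.6 F_EXX = 0.6 × 430 = 258 MPa.
φR_n = 0.75 × 258 × 919.1 × 10⁻³ = 177.8 kN.

φR_n ≈ 178 kN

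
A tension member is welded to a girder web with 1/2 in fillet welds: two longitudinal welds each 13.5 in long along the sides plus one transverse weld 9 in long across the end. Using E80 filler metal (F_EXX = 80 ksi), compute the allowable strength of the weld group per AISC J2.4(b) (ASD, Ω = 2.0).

R_n/Ω ≈ 309 kips

t_e = 0.707 × 0.5 = 0.3535 in.
R_nwl = 0.6 × 80 × 0.3535 × 27 = 458.1 kips (longitudinal, 2 welds).
R_nwt = 0.6 × 80 × 0.3535 × 9 = 152.7 kips (transverse, base value).
(i) R_nwl + R_nwt = 610.8 kips; (ii) 0.85 R_nwl + 1.5 R_nwt = 618.5 kips.
R_n = max = 618.5 kips [governs: (ii)]; R_n/Ω = 309.2 kips.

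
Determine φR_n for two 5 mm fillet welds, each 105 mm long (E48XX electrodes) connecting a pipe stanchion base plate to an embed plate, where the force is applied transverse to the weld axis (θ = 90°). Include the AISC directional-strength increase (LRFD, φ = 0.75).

φR_n ≈ 241 kN

E48XX → F_EXX = 480 MPa.
t_e = 0.707 × 5 = 3.535 mm; A_we = 3.535 × 210 = 742.3 mm².
Directional factor: 1.0 + 0.5 sin^1.5(90°) = 1.5.
F_nw = 0.6 × 480 × 1.5 = 432 MPa.
φR_n = 0.75 × 432 × 742.3 × 10⁻³ = 240.5 kN.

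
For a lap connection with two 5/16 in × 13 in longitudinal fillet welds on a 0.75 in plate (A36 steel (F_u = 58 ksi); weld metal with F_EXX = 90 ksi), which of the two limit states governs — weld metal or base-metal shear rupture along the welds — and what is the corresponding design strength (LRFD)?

t_e = 0.707 × 0.3125 = 0.2209 in; L = 26 in.
Weld metal: φR_n = 0.75 × 0.6 × 90 × 0.2209 × 26 = 232.6 kips.
Base metal (shear rupture): φR_n = 0.75 × 0.6 × 58 × 0.75 × 26 = 508.9 kips.
Governing: weld metal.

φR_n ≈ 233 kips (weld metal governs)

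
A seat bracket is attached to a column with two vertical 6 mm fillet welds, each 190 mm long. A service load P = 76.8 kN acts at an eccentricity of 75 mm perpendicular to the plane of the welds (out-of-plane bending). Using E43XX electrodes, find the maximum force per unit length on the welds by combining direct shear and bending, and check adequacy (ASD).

f_max ≈ 520 N/mm; adequate

E43XX → F_EXX = 430 MPa.
L_w = 2 × 190 = 380 mm; section modulus (unit throat) S = 2 × L²/6 = 12030 mm².
Direct shear f_v = P/L_w = 76.8×10³/380 = 202.1 N/mm.
Moment M = P × e = 76.8×10³ × 75 = 5760000 N·mm; bending f_b = M/S = 478.7 N/mm.
f_max = √(f_v² + f_b²) = √(202.1² + 478.7²) = 519.6 N/mm.
r_n/Ω = (1/2.0) × 0.6 × 430 × (0.707 × 6) = 547.2 N/mm → adequate.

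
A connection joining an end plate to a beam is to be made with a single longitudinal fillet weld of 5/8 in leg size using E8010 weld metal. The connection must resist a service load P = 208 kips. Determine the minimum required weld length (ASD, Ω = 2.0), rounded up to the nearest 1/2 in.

L = 20 in

E80XX → F_EXX = 80 ksi.
Throat t_e = 0.707 × 0.625 = 0.4419 in.
r_n/Ω = (0.6 × 80 × 0.4419) / 2.0 = 10.6 kip/in.
L_req = P / (r_n/Ω) = 208 / 10.6 = 19.61 in total.
Round up → use L = 20 in.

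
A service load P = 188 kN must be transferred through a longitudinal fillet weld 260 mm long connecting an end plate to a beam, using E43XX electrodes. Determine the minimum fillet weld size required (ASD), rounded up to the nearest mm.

w = 8 mm

E43XX → F_EXX = 430 MPa.
Total weld length L = 260 mm.
Required throat t_e = P × Ω / (0.6 F_EXX × L) = 188 × 2.0 / (0.6 × 430 × 260 × 10⁻³) = 5.605 mm.
Required leg w = t_e / 0.707 = 7.928 mm → use 8 mm.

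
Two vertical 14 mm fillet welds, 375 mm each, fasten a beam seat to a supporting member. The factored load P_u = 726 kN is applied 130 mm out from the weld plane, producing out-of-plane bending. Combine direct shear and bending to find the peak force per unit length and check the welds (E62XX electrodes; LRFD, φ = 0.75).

f_max ≈ 2230 N/mm; adequate

E62XX → F_EXX = 620 MPa.
L_w = 2 × 375 = 750 mm; section modulus (unit throat) S = 2 × L²/6 = 46880 mm².
Direct shear f_v = P/L_w = 726×10³/750 = 968 N/mm.
Moment M = P × e = 726×10³ × 130 = 94380000 N·mm; bending f_b = M/S = 2013 N/mm.
f_max = √(f_v² + f_b²) = √(968² + 2013²) = 2234 N/mm.
φr_n = 0.75 × 0.6 × 620 × (0.707 × 14) = 2762 N/mm → adequate.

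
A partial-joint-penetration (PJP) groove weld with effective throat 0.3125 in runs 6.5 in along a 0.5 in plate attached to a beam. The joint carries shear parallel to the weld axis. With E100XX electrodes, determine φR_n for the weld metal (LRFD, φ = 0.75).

E100XX → F_EXX = 100 ksi.
Effective throat (given) t_e = 0.3125 in.
A_we = 0.3125 × 6.5 = 2.031 in².
F_nw = 0.6 F_EXX = 60 ksi.
φR_n = 0.75 × 60 × 2.031 = 91.41 kip.

φR_n ≈ 91.4 kip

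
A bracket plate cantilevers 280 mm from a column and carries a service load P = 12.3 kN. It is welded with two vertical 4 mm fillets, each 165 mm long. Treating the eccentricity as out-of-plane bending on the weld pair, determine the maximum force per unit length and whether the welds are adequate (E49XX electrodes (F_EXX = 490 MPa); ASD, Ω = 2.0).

f_max ≈ 381 N/mm; adequate

L_w = 2 × 165 = 330 mm; section modulus (unit throat) S = 2 × L²/6 = 9075 mm².
Direct shear f_v = P/L_w = 12.3×10³/330 = 37.27 N/mm.
Moment M = P × e = 12.3×10³ × 280 = 3444000 N·mm; bending f_b = M/S = 379.5 N/mm.
f_max = √(f_v² + f_b²) = √(37.27² + 379.5²) = 381.3 N/mm.
r_n/Ω = (1/2.0) × 0.6 × 490 × (0.707 × 4) = 415.7 N/mm → adequate.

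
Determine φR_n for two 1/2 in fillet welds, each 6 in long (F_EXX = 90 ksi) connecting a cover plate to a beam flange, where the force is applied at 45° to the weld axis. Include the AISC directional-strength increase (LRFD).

t_e = 0.707 × 0.5 = 0.3535 in; A_we = 0.3535 × 12 = 4.242 in².
Directional factor: 1.0 + 0.5 sin^1.5(45°) = 1.297.
F_nw = 0.6 × 90 × 1.297 = 70.05 ksi.
φR_n = 0.75 × 70.05 × 4.242 = 222.9 kip.

φR_n ≈ 223 kip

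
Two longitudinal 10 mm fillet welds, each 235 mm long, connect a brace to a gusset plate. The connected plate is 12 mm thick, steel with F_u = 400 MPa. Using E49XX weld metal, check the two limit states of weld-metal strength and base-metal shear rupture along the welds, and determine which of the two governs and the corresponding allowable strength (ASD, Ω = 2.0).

E49XX → F_EXX = 490 MPa.
t_e = 0.707 × 10 = 7.07 mm; L = 470 mm.
Weld metal: R_n/Ω = (1/2.0) × 0.6 × 490 × 7.07 × 470 × 10⁻³ = 488.5 kN.
Base metal (shear rupture): R_n/Ω = (1/2.0) × 0.6 × 400 × 12 × 470 × 10⁻³ = 676.8 kN.
Governing: weld metal.

R_n/Ω ≈ 488 kN (weld metal governs)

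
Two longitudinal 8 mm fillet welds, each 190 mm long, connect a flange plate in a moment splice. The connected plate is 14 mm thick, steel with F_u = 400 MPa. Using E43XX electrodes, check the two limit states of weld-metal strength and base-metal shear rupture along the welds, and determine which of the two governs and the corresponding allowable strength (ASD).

E43XX → F_EXX = 430 MPa.
t_e = 0.707 × 8 = 5.656 mm; L = 380 mm.
Weld metal: R_n/Ω = (1/2.0) × 0.6 × 430 × 5.656 × 380 × 10⁻³ = 277.3 kN.
Base metal (shear rupture): R_n/Ω = (1/2.0) × 0.6 × 400 × 14 × 380 × 10⁻³ = 638.4 kN.
Governing: weld metal.

R_n/Ω ≈ 277 kN (weld metal governs)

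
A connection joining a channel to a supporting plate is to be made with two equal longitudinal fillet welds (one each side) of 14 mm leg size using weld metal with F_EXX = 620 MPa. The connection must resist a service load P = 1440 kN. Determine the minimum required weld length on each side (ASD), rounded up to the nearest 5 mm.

L = 395 mm on each side

Throat t_e = 0.707 × 14 = 9.898 mm.
r_n/Ω = (0.6 × 620 × 9.898) / 2.0 = 1841 N/mm = 1.841 kN/mm.
L_req = P / (r_n/Ω) = 1440 / 1.841 = 782.2 mm total.
Per side: 782.2 / 2 = 391.1 mm.
Round up → use L = 395 mm on each side.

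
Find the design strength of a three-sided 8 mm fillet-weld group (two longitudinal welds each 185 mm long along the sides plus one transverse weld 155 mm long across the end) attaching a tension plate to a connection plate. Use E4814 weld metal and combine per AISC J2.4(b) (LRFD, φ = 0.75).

E48XX → F_EXX = 480 MPa.
t_e = 0.707 × 8 = 5.656 mm.
R_nwl = 0.6 × 480 × 5.656 × 370 × 10⁻³ = 602.7 kN (longitudinal, 2 welds).
R_nwt = 0.6 × 480 × 5.656 × 155 × 10⁻³ = 252.5 kN (transverse, base value).
(i) R_nwl + R_nwt = 855.2 kN; (ii) 0.85 R_nwl + 1.5 R_nwt = 891 kN.
R_n = max = 891 kN [governs: (ii)]; φR_n = 668.3 kN.

φR_n ≈ 668 kN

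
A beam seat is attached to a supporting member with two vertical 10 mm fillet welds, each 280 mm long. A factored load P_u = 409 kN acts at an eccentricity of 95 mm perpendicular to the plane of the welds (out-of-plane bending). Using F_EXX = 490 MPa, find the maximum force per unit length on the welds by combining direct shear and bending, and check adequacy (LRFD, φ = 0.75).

f_max ≈ 1660 N/mm; NOT adequate

L_w = 2 × 280 = 560 mm; section modulus (unit throat) S = 2 × L²/6 = 26130 mm².
Direct shear f_v = P/L_w = 409×10³/560 = 730.4 N/mm.
Moment M = P × e = 409×10³ × 95 = 38855000 N·mm; bending f_b = M/S = 1487 N/mm.
f_max = √(f_v² + f_b²) = √(730.4² + 1487²) = 1656 N/mm.
φr_n = 0.75 × 0.6 × 490 × (0.707 × 10) = 1559 N/mm → NOT adequate.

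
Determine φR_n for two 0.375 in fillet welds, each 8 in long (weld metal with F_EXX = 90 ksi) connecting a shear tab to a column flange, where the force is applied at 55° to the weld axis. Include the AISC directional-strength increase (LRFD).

φR_n ≈ 235 kip

t_e = 0.707 × 0.375 = 0.2651 in; A_we = 0.2651 × 16 = 4.242 in².
Directional factor: 1.0 + 0.5 sin^1.5(55°) = 1.371.
F_nw = 0.6 × 90 × 1.371 = 74.02 ksi.
φR_n = 0.75 × 74.02 × 4.242 = 235.5 kip.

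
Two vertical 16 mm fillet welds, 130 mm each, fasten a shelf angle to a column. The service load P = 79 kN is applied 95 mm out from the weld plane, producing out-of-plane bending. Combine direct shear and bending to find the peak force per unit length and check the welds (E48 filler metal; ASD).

E48XX → F_EXX = 480 MPa.
L_w = 2 × 130 = 260 mm; section modulus (unit throat) S = 2 × L²/6 = 5633 mm².
Direct shear f_v = P/L_w = 79×10³/260 = 303.8 N/mm.
Moment M = P × e = 79×10³ × 95 = 7505000 N·mm; bending f_b = M/S = 1332 N/mm.
f_max = √(f_v² + f_b²) = √(303.8² + 1332²) = 1366 N/mm.
r_n/Ω = (1/2.0) × 0.6 × 480 × (0.707 × 16) = 1629 N/mm → adequate.

f_max ≈ 1370 N/mm; adequate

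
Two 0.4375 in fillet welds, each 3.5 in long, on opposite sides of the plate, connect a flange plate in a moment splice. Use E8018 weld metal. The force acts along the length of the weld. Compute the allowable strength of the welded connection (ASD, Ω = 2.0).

R_n/Ω ≈ 52 kips

E80XX → F_EXX = 80 ksi.
Effective throat t_e = 0.707 × 0.4375 = 0.3093 in.
Total length L = 7 in; A_we = 0.3093 × 7 = 2.165 in².
F_nw = 0.6 F_EXX = 0.6 × 80 = 48 ksi.
R_n = 48 × 2.165 = 103.9 kips; R_n/Ω = 103.9/2.0 = 51.96 kips.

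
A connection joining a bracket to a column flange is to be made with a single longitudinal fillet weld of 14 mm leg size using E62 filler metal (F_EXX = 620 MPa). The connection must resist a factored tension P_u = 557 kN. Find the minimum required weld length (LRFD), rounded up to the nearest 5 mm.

Throat t_e = 0.707 × 14 = 9.898 mm.
φr_n = 0.75 × 0.6 × 620 × 9.898 × 10⁻³ = 2.762 kN/mm.
L_req = P_u / φr_n = 557 / 2.762 = 201.7 mm total.
Round up → use L = 205 mm.

L = 205 mm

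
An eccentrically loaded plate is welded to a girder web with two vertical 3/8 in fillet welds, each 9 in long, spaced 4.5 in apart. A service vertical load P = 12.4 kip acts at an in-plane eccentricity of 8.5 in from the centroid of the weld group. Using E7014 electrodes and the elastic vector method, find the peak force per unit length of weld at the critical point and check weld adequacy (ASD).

E70XX → F_EXX = 70 ksi.
Total weld length L_w = 18 in. Treat welds as unit-width lines.
Polar moment about centroid: J = 2[d³/12 + d(b/2)²] = 2[9³/12 + 9×2.25²] = 212.6 in³.
Direct shear f_v = P/L_w = 12.4 / 18 = 0.6889 kip/in (vertical).
Torsion M = P·e = 12.4 × 8.5 = 105.4 kip·in.
Critical point at (x, y) = (2.25, 4.5) from centroid. f_tx = M·y/J = 2.231 kip/in; f_ty = M·x/J = 1.115 kip/in.
Resultant f_max = √[f_tx² + (f_v + f_ty)²] = √[2.231² + (0.6889 + 1.115)²] = 2.869 kip/in.
Capacity per unit length: r_n/Ω = (1/2.0) × 0.6 × 70 × (0.707 × 0.375) = 5.568 kip/in.
2.869 ≤ 5.568 → adequate.

f_max ≈ 2.87 kip/in; adequate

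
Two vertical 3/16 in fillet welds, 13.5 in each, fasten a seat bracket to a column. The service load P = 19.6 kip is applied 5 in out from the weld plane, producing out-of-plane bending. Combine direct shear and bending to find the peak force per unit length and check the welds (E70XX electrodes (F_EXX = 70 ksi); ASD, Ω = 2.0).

L_w = 2 × 13.5 = 27 in; section modulus (unit throat) S = 2 × L²/6 = 60.75 in².
Direct shear f_v = P/L_w = 19.6/27 = 0.7259 kip/in.
Moment M = P × e = 19.6 × 5 = 98 kip·in; bending f_b = M/S = 1.613 kip/in.
f_max = √(f_v² + f_b²) = √(0.7259² + 1.613²) = 1.769 kip/in.
r_n/Ω = (1/2.0) × 0.6 × 70 × (0.707 × 0.1875) = 2.784 kip/in → adequate.

f_max ≈ 1.77 kip/in; adequate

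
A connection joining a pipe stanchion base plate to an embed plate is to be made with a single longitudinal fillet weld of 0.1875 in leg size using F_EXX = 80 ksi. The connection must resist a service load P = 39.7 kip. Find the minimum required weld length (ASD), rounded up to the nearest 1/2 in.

L = 12.5 in

Throat t_e = 0.707 × 0.1875 = 0.1326 in.
r_n/Ω = (0.6 × 80 × 0.1326) / 2.0 = 3.181 kip/in.
L_req = P / (r_n/Ω) = 39.7 / 3.181 = 12.48 in total.
Round up → use L = 12.5 in.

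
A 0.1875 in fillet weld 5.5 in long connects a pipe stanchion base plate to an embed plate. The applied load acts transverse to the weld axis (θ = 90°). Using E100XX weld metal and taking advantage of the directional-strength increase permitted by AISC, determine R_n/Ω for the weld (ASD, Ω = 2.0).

R_n/Ω ≈ 32.8 kips

E100XX → F_EXX = 100 ksi.
t_e = 0.707 × 0.1875 = 0.1326 in; A_we = 0.1326 × 5.5 = 0.7291 in².
Directional factor: 1.0 + 0.5 sin^1.5(90°) = 1.5.
F_nw = 0.6 × 100 × 1.5 = 90 ksi.
R_n/Ω = (90 × 0.7291) / 2.0 = 32.81 kips.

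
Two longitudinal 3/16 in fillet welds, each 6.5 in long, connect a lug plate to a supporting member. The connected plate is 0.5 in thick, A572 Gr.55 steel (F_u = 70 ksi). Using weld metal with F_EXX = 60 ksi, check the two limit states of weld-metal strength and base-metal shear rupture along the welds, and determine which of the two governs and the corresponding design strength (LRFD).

φR_n ≈ 46.5 kip (weld metal governs)

t_e = 0.707 × 0.1875 = 0.1326 in; L = 13 in.
Weld metal: φR_n = 0.75 × 0.6 × 60 × 0.1326 × 13 = 46.53 kip.
Base metal (shear rupture): φR_n = 0.75 × 0.6 × 70 × 0.5 × 13 = 204.8 kip.
Governing: weld metal.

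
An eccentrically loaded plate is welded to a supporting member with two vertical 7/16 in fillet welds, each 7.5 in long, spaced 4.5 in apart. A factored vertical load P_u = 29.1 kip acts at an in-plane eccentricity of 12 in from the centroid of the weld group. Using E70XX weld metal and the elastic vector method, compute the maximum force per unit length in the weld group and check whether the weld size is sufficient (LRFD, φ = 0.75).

E70XX → F_EXX = 70 ksi.
Total weld length L_w = 15 in. Treat welds as unit-width lines.
Polar moment about centroid: J = 2[d³/12 + d(b/2)²] = 2[7.5³/12 + 7.5×2.25²] = 146.2 in³.
Direct shear f_v = P/L_w = 29.1 / 15 = 1.94 kip/in (vertical).
Torsion M = P·e = 29.1 × 12 = 349.2 kip·in.
Critical point at (x, y) = (2.25, 3.75) from centroid. f_tx = M·y/J = 8.954 kip/in; f_ty = M·x/J = 5.372 kip/in.
Resultant f_max = √[f_tx² + (f_v + f_ty)²] = √[8.954² + (1.94 + 5.372)²] = 11.56 kip/in.
Capacity per unit length: φr_n = 0.75 × 0.6 × 70 × (0.707 × 0.4375) = 9.743 kip/in.
11.56 > 9.743 → NOT adequate.

f_max ≈ 11.6 kip/in; NOT adequate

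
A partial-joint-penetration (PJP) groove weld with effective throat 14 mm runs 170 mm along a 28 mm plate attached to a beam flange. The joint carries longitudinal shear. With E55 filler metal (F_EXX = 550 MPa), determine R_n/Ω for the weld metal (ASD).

R_n/Ω ≈ 393 kN

Effective throat (given) t_e = 14 mm.
A_we = 14 × 170 = 2380 mm².
F_nw = 0.6 F_EXX = 330 MPa.
R_n/Ω = (330 × 2380) / 2.0 × 10⁻³ = 392.7 kN.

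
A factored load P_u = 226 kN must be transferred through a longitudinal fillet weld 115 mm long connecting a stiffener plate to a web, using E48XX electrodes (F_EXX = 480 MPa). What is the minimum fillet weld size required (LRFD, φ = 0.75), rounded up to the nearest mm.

w = 13 mm

Total weld length L = 115 mm.
Required throat t_e = P_u / (φ × 0.6 F_EXX × L) = 226 / (0.75 × 0.6 × 480 × 115 × 10⁻³) = 9.098 mm.
Required leg w = t_e / 0.707 = 12.87 mm → use 13 mm.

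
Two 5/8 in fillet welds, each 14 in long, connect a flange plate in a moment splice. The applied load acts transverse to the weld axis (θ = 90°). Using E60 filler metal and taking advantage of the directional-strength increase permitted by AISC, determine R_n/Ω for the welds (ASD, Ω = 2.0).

R_n/Ω ≈ 334 kips

E60XX → F_EXX = 60 ksi.
t_e = 0.707 × 0.625 = 0.4419 in; A_we = 0.4419 × 28 = 12.37 in².
Directional factor: 1.0 + 0.5 sin^1.5(90°) = 1.5.
F_nw = 0.6 × 60 × 1.5 = 54 ksi.
R_n/Ω = (54 × 12.37) / 2.0 = 334.1 kips.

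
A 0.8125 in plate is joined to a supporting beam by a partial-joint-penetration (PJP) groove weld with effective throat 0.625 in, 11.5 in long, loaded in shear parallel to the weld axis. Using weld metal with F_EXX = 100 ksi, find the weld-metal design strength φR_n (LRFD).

φR_n ≈ 323 kip

Effective throat (given) t_e = 0.625 in.
A_we = 0.625 × 11.5 = 7.188 in².
F_nw = 0.6 F_EXX = 60 ksi.
φR_n = 0.75 × 60 × 7.188 = 323.4 kip.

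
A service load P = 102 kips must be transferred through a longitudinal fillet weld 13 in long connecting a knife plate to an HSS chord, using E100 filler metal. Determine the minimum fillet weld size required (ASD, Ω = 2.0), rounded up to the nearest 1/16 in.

E100XX → F_EXX = 100 ksi.
Total weld length L = 13 in.
Required throat t_e = P × Ω / (0.6 F_EXX × L) = 102 × 2.0 / (0.6 × 100 × 13) = 0.2615 in.
Required leg w = t_e / 0.707 = 0.3699 in → use 3/8 in.

w = 3/8 in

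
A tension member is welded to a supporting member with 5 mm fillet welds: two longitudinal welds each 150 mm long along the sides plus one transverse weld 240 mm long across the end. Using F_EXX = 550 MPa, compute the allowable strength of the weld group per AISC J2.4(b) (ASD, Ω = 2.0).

R_n/Ω ≈ 359 kN

t_e = 0.707 × 5 = 3.535 mm.
R_nwl = 0.6 × 550 × 3.535 × 300 × 10⁻³ = 350 kN (longitudinal, 2 welds).
R_nwt = 0.6 × 550 × 3.535 × 240 × 10⁻³ = 280 kN (transverse, base value).
(i) R_nwl + R_nwt = 629.9 kN; (ii) 0.85 R_nwl + 1.5 R_nwt = 717.4 kN.
R_n = max = 717.4 kN [governs: (ii)]; R_n/Ω = 358.7 kN.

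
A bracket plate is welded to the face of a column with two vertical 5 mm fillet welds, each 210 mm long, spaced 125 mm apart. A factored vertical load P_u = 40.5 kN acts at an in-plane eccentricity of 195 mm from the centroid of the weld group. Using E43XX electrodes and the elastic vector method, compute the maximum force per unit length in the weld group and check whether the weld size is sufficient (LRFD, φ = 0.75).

E43XX → F_EXX = 430 MPa.
Total weld length L_w = 420 mm. Treat welds as unit-width lines.
Polar moment about centroid: J = 2[d³/12 + d(b/2)²] = 2[210³/12 + 210×62.5²] = 3184000 mm³.
Direct shear f_v = P/L_w = 40.5×10³ / 420 = 96.43 N/mm (vertical).
Torsion M = P·e = 40.5×10³ × 195 = 7897500 N·mm.
Critical point at (x, y) = (62.5, 105) from centroid. f_tx = M·y/J = 260.4 N/mm; f_ty = M·x/J = 155 N/mm.
Resultant f_max = √[f_tx² + (f_v + f_ty)²] = √[260.4² + (96.43 + 155)²] = 362 N/mm.
Capacity per unit length: φr_n = 0.75 × 0.6 × 430 × (0.707 × 5) = 684 N/mm.
362 ≤ 684 → adequate.

f_max ≈ 362 N/mm; adequate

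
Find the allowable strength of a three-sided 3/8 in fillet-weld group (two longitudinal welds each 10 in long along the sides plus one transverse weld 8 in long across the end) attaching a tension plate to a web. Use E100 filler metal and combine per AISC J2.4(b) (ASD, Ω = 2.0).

E100XX → F_EXX = 100 ksi.
t_e = 0.707 × 0.375 = 0.2651 in.
R_nwl = 0.6 × 100 × 0.2651 × 20 = 318.2 kips (longitudinal, 2 welds).
R_nwt = 0.6 × 100 × 0.2651 × 8 = 127.3 kips (transverse, base value).
(i) R_nwl + R_nwt = 445.4 kips; (ii) 0.85 R_nwl + 1.5 R_nwt = 461.3 kips.
R_n = max = 461.3 kips [governs: (ii)]; R_n/Ω = 230.7 kips.

R_n/Ω ≈ 231 kips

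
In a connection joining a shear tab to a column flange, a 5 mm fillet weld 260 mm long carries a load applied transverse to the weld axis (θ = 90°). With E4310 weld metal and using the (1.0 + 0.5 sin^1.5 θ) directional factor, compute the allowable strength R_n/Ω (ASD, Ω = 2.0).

E43XX → F_EXX = 430 MPa.
t_e = 0.707 × 5 = 3.535 mm; A_we = 3.535 × 260 = 919.1 mm².
Directional factor: 1.0 + 0.5 sin^1.5(90°) = 1.5.
F_nw = 0.6 × 430 × 1.5 = 387 MPa.
R_n/Ω = (387 × 919.1) / 2.0 × 10⁻³ = 177.8 kN.

R_n/Ω ≈ 178 kN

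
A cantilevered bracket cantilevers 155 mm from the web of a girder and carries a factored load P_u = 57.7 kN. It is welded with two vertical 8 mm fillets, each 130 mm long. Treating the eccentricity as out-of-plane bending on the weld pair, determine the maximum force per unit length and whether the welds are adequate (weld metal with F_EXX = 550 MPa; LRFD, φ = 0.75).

f_max ≈ 1600 N/mm; NOT adequate

L_w = 2 × 130 = 260 mm; section modulus (unit throat) S = 2 × L²/6 = 5633 mm².
Direct shear f_v = P/L_w = 57.7×10³/260 = 221.9 N/mm.
Moment M = P × e = 57.7×10³ × 155 = 8943500 N·mm; bending f_b = M/S = 1588 N/mm.
f_max = √(f_v² + f_b²) = √(221.9² + 1588²) = 1603 N/mm.
φr_n = 0.75 × 0.6 × 550 × (0.707 × 8) = 1400 N/mm → NOT adequate.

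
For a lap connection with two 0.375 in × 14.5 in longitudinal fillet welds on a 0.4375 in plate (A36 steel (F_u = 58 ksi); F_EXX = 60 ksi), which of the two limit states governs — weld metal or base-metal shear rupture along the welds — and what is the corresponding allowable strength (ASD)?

R_n/Ω ≈ 138 kips (weld metal governs)

t_e = 0.707 × 0.375 = 0.2651 in; L = 29 in.
Weld metal: R_n/Ω = (1/2.0) × 0.6 × 60 × 0.2651 × 29 = 138.4 kips.
Base metal (shear rupture): R_n/Ω = (1/2.0) × 0.6 × 58 × 0.4375 × 29 = 220.8 kips.
Governing: weld metal.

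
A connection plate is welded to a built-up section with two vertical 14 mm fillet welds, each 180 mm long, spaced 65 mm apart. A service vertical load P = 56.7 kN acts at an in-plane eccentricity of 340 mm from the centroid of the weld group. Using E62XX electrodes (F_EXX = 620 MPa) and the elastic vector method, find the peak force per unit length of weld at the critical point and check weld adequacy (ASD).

f_max ≈ 1430 N/mm; adequate

Total weld length L_w = 360 mm. Treat welds as unit-width lines.
Polar moment about centroid: J = 2[d³/12 + d(b/2)²] = 2[180³/12 + 180×32.5²] = 1352000 mm³.
Direct shear f_v = P/L_w = 56.7×10³ / 360 = 157.5 N/mm (vertical).
Torsion M = P·e = 56.7×10³ × 340 = 19278000 N·mm.
Critical point at (x, y) = (32.5, 90) from centroid. f_tx = M·y/J = 1283 N/mm; f_ty = M·x/J = 463.3 N/mm.
Resultant f_max = √[f_tx² + (f_v + f_ty)²] = √[1283² + (157.5 + 463.3)²] = 1425 N/mm.
Capacity per unit length: r_n/Ω = (1/2.0) × 0.6 × 620 × (0.707 × 14) = 1841 N/mm.
1425 ≤ 1841 → adequate.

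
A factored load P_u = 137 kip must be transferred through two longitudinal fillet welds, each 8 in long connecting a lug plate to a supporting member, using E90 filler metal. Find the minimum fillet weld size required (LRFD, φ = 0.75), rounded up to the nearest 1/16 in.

w = 5/16 in

E90XX → F_EXX = 90 ksi.
Total weld length L = 16 in.
Required throat t_e = P_u / (φ × 0.6 F_EXX × L) = 137 / (0.75 × 0.6 × 90 × 16) = 0.2114 in.
Required leg w = t_e / 0.707 = 0.299 in → use 5/16 in.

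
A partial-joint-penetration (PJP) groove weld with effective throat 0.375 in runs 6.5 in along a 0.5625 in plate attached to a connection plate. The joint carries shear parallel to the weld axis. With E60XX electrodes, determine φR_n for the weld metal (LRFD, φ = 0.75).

E60XX → F_EXX = 60 ksi.
Effective throat (given) t_e = 0.375 in.
A_we = 0.375 × 6.5 = 2.438 in².
F_nw = 0.6 F_EXX = 36 ksi.
φR_n = 0.75 × 36 × 2.438 = 65.81 kips.

φR_n ≈ 65.8 kips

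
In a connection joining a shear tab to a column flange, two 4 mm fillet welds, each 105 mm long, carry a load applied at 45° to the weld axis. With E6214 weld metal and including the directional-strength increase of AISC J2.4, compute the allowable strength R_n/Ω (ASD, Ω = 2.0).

R_n/Ω ≈ 143 kN

E62XX → F_EXX = 620 MPa.
t_e = 0.707 × 4 = 2.828 mm; A_we = 2.828 × 210 = 593.9 mm².
Directional factor: 1.0 + 0.5 sin^1.5(45°) = 1.297.
F_nw = 0.6 × 620 × 1.297 = 482.6 MPa.
R_n/Ω = (482.6 × 593.9) / 2.0 × 10⁻³ = 143.3 kN.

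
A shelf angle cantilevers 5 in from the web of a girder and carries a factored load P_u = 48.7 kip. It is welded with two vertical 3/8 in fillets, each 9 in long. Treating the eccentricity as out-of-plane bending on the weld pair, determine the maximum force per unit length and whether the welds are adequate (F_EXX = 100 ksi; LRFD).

L_w = 2 × 9 = 18 in; section modulus (unit throat) S = 2 × L²/6 = 27 in².
Direct shear f_v = P/L_w = 48.7/18 = 2.706 kip/in.
Moment M = P × e = 48.7 × 5 = 243.5 kip·in; bending f_b = M/S = 9.019 kip/in.
f_max = √(f_v² + f_b²) = √(2.706² + 9.019²) = 9.416 kip/in.
φr_n = 0.75 × 0.6 × 100 × (0.707 × 0.375) = 11.93 kip/in → adequate.

f_max ≈ 9.42 kip/in; adequate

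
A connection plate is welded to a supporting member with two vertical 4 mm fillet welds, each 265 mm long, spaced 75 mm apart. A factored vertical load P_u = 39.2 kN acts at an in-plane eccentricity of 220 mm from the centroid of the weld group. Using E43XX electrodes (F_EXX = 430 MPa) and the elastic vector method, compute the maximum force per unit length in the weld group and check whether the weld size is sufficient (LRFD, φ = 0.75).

f_max ≈ 336 N/mm; adequate

Total weld length L_w = 530 mm. Treat welds as unit-width lines.
Polar moment about centroid: J = 2[d³/12 + d(b/2)²] = 2[265³/12 + 265×37.5²] = 3847000 mm³.
Direct shear f_v = P/L_w = 39.2×10³ / 530 = 73.96 N/mm (vertical).
Torsion M = P·e = 39.2×10³ × 220 = 8624000 N·mm.
Critical point at (x, y) = (37.5, 132.5) from centroid. f_tx = M·y/J = 297 N/mm; f_ty = M·x/J = 84.07 N/mm.
Resultant f_max = √[f_tx² + (f_v + f_ty)²] = √[297² + (73.96 + 84.07)²] = 336.5 N/mm.
Capacity per unit length: φr_n = 0.75 × 0.6 × 430 × (0.707 × 4) = 547.2 N/mm.
336.5 ≤ 547.2 → adequate.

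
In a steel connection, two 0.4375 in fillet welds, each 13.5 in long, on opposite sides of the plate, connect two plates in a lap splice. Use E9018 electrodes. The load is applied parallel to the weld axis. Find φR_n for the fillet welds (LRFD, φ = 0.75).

φR_n ≈ 338 kips

E90XX → F_EXX = 90 ksi.
Effective throat t_e = 0.707 × 0.4375 = 0.3093 in.
Total length L = 27 in; A_we = 0.3093 × 27 = 8.351 in².
F_nw = 0.6 F_EXX = 0.6 × 90 = 54 ksi.
φR_n = 0.75 × 54 × 8.351 = 338.2 kips.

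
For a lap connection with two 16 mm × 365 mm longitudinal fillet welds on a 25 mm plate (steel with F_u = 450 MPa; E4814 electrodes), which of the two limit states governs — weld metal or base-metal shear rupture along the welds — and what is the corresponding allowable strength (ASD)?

R_n/Ω ≈ 1190 kN (weld metal governs)

E48XX → F_EXX = 480 MPa.
t_e = 0.707 × 16 = 11.31 mm; L = 730 mm.
Weld metal: R_n/Ω = (1/2.0) × 0.6 × 480 × 11.31 × 730 × 10⁻³ = 1189 kN.
Base metal (shear rupture): R_n/Ω = (1/2.0) × 0.6 × 450 × 25 × 730 × 10⁻³ = 2464 kN.
Governing: weld metal.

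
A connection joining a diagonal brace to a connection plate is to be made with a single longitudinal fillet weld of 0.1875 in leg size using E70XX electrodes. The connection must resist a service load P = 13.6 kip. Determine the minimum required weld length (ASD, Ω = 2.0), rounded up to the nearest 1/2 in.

E70XX → F_EXX = 70 ksi.
Throat t_e = 0.707 × 0.1875 = 0.1326 in.
r_n/Ω = (0.6 × 70 × 0.1326) / 2.0 = 2.784 kip/in.
L_req = P / (r_n/Ω) = 13.6 / 2.784 = 4.885 in total.
Round up → use L = 5 in.

L = 5 in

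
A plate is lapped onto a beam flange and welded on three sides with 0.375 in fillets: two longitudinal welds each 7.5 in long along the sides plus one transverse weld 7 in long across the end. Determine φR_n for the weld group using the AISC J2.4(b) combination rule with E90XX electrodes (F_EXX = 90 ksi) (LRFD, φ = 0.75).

t_e = 0.707 × 0.375 = 0.2651 in.
R_nwl = 0.6 × 90 × 0.2651 × 15 = 214.8 kips (longitudinal, 2 welds).
R_nwt = 0.6 × 90 × 0.2651 × 7 = 100.2 kips (transverse, base value).
(i) R_nwl + R_nwt = 315 kips; (ii) 0.85 R_nwl + 1.5 R_nwt = 332.9 kips.
R_n = max = 332.9 kips [governs: (ii)]; φR_n = 249.6 kips.

φR_n ≈ 250 kips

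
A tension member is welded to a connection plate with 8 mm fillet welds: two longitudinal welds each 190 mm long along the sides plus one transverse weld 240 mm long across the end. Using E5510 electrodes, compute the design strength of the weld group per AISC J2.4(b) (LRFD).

φR_n ≈ 956 kN

E55XX → F_EXX = 550 MPa.
t_e = 0.707 × 8 = 5.656 mm.
R_nwl = 0.6 × 550 × 5.656 × 380 × 10⁻³ = 709.3 kN (longitudinal, 2 welds).
R_nwt = 0.6 × 550 × 5.656 × 240 × 10⁻³ = 448 kN (transverse, base value).
(i) R_nwl + R_nwt = 1157 kN; (ii) 0.85 R_nwl + 1.5 R_nwt = 1275 kN.
R_n = max = 1275 kN [governs: (ii)]; φR_n = 956.1 kN.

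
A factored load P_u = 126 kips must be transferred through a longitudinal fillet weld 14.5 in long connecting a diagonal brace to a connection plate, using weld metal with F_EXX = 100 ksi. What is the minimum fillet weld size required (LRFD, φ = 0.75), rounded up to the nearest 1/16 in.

w = 5/16 in

Total weld length L = 14.5 in.
Required throat t_e = P_u / (φ × 0.6 F_EXX × L) = 126 / (0.75 × 0.6 × 100 × 14.5) = 0.1931 in.
Required leg w = t_e / 0.707 = 0.2731 in → use 5/16 in.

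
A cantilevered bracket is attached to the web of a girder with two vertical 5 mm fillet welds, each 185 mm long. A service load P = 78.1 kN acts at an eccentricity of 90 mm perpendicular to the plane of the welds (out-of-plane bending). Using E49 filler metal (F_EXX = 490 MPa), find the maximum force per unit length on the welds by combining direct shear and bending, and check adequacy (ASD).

f_max ≈ 651 N/mm; NOT adequate

L_w = 2 × 185 = 370 mm; section modulus (unit throat) S = 2 × L²/6 = 11410 mm².
Direct shear f_v = P/L_w = 78.1×10³/370 = 211.1 N/mm.
Moment M = P × e = 78.1×10³ × 90 = 7029000 N·mm; bending f_b = M/S = 616.1 N/mm.
f_max = √(f_v² + f_b²) = √(211.1² + 616.1²) = 651.3 N/mm.
r_n/Ω = (1/2.0) × 0.6 × 490 × (0.707 × 5) = 519.6 N/mm → NOT adequate.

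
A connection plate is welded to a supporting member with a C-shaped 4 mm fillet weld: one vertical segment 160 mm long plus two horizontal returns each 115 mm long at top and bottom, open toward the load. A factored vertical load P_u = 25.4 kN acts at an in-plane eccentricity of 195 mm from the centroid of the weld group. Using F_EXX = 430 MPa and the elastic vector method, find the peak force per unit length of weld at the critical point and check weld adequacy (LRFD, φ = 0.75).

Total weld length L_w = 390 mm. Treat welds as unit-width lines.
Centroid: x̄ = 2×115×57.5 / 390 = 33.91 mm from the vertical weld.
Polar moment about centroid: J = I_x + I_y = [160³/12 + 2×115×80²] + [160×33.91² + 2(115³/12 + 115×23.59²)] = 2379000 mm³.
Direct shear f_v = P/L_w = 25.4×10³ / 390 = 65.13 N/mm (vertical).
Torsion M = P·e = 25.4×10³ × 195 = 4953000 N·mm.
Critical point at (x, y) = (81.09, 80) from centroid. f_tx = M·y/J = 166.6 N/mm; f_ty = M·x/J = 168.8 N/mm.
Resultant f_max = √[f_tx² + (f_v + f_ty)²] = √[166.6² + (65.13 + 168.8)²] = 287.2 N/mm.
Capacity per unit length: φr_n = 0.75 × 0.6 × 430 × (0.707 × 4) = 547.2 N/mm.
287.2 ≤ 547.2 → adequate.

f_max ≈ 287 N/mm; adequate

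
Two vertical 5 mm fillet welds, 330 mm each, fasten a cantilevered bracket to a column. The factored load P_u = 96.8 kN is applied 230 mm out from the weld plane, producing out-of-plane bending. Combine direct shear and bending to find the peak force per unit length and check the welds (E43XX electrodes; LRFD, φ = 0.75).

f_max ≈ 631 N/mm; adequate

E43XX → F_EXX = 430 MPa.
L_w = 2 × 330 = 660 mm; section modulus (unit throat) S = 2 × L²/6 = 36300 mm².
Direct shear f_v = P/L_w = 96.8×10³/660 = 146.7 N/mm.
Moment M = P × e = 96.8×10³ × 230 = 22264000 N·mm; bending f_b = M/S = 613.3 N/mm.
f_max = √(f_v² + f_b²) = √(146.7² + 613.3²) = 630.6 N/mm.
φr_n = 0.75 × 0.6 × 430 × (0.707 × 5) = 684 N/mm → adequate.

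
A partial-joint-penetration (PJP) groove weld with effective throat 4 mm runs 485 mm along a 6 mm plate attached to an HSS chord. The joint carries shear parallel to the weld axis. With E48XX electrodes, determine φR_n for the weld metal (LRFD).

E48XX → F_EXX = 480 MPa.
Effective throat (given) t_e = 4 mm.
A_we = 4 × 485 = 1940 mm².
F_nw = 0.6 F_EXX = 288 MPa.
φR_n = 0.75 × 288 × 1940 × 10⁻³ = 419 kN.

φR_n ≈ 419 kN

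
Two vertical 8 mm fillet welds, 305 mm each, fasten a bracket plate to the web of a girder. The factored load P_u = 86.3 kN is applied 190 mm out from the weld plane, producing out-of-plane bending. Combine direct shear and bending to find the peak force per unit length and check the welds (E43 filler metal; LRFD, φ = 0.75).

E43XX → F_EXX = 430 MPa.
L_w = 2 × 305 = 610 mm; section modulus (unit throat) S = 2 × L²/6 = 31010 mm².
Direct shear f_v = P/L_w = 86.3×10³/610 = 141.5 N/mm.
Moment M = P × e = 86.3×10³ × 190 = 16397000 N·mm; bending f_b = M/S = 528.8 N/mm.
f_max = √(f_v² + f_b²) = √(141.5² + 528.8²) = 547.4 N/mm.
φr_n = 0.75 × 0.6 × 430 × (0.707 × 8) = 1094 N/mm → adequate.

f_max ≈ 547 N/mm; adequate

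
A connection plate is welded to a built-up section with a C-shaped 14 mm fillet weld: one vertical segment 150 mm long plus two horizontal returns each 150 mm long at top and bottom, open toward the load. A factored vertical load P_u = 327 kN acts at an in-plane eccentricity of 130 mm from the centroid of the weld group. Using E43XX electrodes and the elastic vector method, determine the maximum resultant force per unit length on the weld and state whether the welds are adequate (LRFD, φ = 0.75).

E43XX → F_EXX = 430 MPa.
Total weld length L_w = 450 mm. Treat welds as unit-width lines.
Centroid: x̄ = 2×150×75 / 450 = 50 mm from the vertical weld.
Polar moment about centroid: J = I_x + I_y = [150³/12 + 2×150×75²] + [150×50² + 2(150³/12 + 150×25²)] = 3094000 mm³.
Direct shear f_v = P/L_w = 327×10³ / 450 = 726.7 N/mm (vertical).
Torsion M = P·e = 327×10³ × 130 = 42510000 N·mm.
Critical point at (x, y) = (100, 75) from centroid. f_tx = M·y/J = 1031 N/mm; f_ty = M·x/J = 1374 N/mm.
Resultant f_max = √[f_tx² + (f_v + f_ty)²] = √[1031² + (726.7 + 1374)²] = 2340 N/mm.
Capacity per unit length: φr_n = 0.75 × 0.6 × 430 × (0.707 × 14) = 1915 N/mm.
2340 > 1915 → NOT adequate.

f_max ≈ 2340 N/mm; NOT adequate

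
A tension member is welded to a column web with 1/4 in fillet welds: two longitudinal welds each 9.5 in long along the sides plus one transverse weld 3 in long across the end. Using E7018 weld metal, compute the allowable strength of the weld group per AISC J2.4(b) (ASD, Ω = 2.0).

E70XX → F_EXX = 70 ksi.
t_e = 0.707 × 0.25 = 0.1767 in.
R_nwl = 0.6 × 70 × 0.1767 × 19 = 141 kip (longitudinal, 2 welds).
R_nwt = 0.6 × 70 × 0.1767 × 3 = 22.27 kip (transverse, base value).
(i) R_nwl + R_nwt = 163.3 kip; (ii) 0.85 R_nwl + 1.5 R_nwt = 153.3 kip.
R_n = max = 163.3 kip [governs: (i)]; R_n/Ω = 81.66 kip.

R_n/Ω ≈ 81.7 kip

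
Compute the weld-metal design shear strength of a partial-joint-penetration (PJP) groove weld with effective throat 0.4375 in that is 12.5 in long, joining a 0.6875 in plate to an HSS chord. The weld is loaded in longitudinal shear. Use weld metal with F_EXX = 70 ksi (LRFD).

φR_n ≈ 172 kip

Effective throat (given) t_e = 0.4375 in.
A_we = 0.4375 × 12.5 = 5.469 in².
F_nw = 0.6 F_EXX = 42 ksi.
φR_n = 0.75 × 42 × 5.469 = 172.3 kip.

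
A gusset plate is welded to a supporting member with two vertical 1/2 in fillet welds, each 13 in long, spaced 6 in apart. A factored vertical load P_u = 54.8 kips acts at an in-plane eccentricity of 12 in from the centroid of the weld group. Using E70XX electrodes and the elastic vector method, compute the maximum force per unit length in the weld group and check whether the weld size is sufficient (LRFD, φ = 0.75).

f_max ≈ 8.93 kip/in; adequate

E70XX → F_EXX = 70 ksi.
Total weld length L_w = 26 in. Treat welds as unit-width lines.
Polar moment about centroid: J = 2[d³/12 + d(b/2)²] = 2[13³/12 + 13×3²] = 600.2 in³.
Direct shear f_v = P/L_w = 54.8 / 26 = 2.108 kip/in (vertical).
Torsion M = P·e = 54.8 × 12 = 657.6 kip·in.
Critical point at (x, y) = (3, 6.5) from centroid. f_tx = M·y/J = 7.122 kip/in; f_ty = M·x/J = 3.287 kip/in.
Resultant f_max = √[f_tx² + (f_v + f_ty)²] = √[7.122² + (2.108 + 3.287)²] = 8.935 kip/in.
Capacity per unit length: φr_n = 0.75 × 0.6 × 70 × (0.707 × 0.5) = 11.14 kip/in.
8.935 ≤ 11.14 → adequate.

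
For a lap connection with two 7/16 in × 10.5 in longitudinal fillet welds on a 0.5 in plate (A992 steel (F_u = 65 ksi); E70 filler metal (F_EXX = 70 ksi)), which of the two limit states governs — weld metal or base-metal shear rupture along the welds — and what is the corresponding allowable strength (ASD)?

R_n/Ω ≈ 136 kip (weld metal governs)

t_e = 0.707 × 0.4375 = 0.3093 in; L = 21 in.
Weld metal: R_n/Ω = (1/2.0) × 0.6 × 70 × 0.3093 × 21 = 136.4 kip.
Base metal (shear rupture): R_n/Ω = (1/2.0) × 0.6 × 65 × 0.5 × 21 = 204.8 kip.
Governing: weld metal.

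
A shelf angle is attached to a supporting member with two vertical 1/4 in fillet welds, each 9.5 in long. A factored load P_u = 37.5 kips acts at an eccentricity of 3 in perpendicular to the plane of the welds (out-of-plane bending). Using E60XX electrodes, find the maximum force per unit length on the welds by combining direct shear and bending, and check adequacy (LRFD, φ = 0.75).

E60XX → F_EXX = 60 ksi.
L_w = 2 × 9.5 = 19 in; section modulus (unit throat) S = 2 × L²/6 = 30.08 in².
Direct shear f_v = P/L_w = 37.5/19 = 1.974 kip/in.
Moment M = P × e = 37.5 × 3 = 112.5 kip·in; bending f_b = M/S = 3.74 kip/in.
f_max = √(f_v² + f_b²) = √(1.974² + 3.74²) = 4.228 kip/in.
φr_n = 0.75 × 0.6 × 60 × (0.707 × 0.25) = 4.772 kip/in → adequate.

f_max ≈ 4.23 kip/in; adequate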